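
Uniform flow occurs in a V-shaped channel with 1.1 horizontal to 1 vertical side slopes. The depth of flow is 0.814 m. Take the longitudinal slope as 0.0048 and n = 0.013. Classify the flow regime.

For a triangular section with side slope z = 1.1: A = zy² = 1.1×0.814² = 0.7289 m²; P = 2y√(1+z²) = 2×0.814×1.487 = 2.42 m.
Hydraulic radius R = A/P = 0.7289/2.42 = 0.3012 m.
V = (1/n) R^(2/3) √S = (1/0.013) × 0.3012^(2/3) × √0.0048 = 2.394 m/s. Hydraulic depth D_h = A/T = 0.7289/1.791 = 0.407 m.
Froude number Fr = V/√(g·D_h) = 2.394/√(9.81×0.407) = 1.2, which is greater than 1, so the flow is supercritical.

supercritical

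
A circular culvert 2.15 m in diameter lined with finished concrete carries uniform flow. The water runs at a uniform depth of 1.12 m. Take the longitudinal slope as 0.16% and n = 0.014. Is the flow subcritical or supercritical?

subcritical

For a circular section of diameter D = 2.15 m at depth y = 1.12 m, the central angle is θ = 2 arccos(1 − 2y/D) = 3.225 rad. Then A = (D²/8)(θ − sin θ) = 1.912 m² and P = Dθ/2 = 3.467 m.
Hydraulic radius R = A/P = 1.912/3.467 = 0.5514 m.
V = (1/n) R^(2/3) √S = (1/0.014) × 0.5514^(2/3) × √0.0016 = 1.921 m/s. Hydraulic depth D_h = A/T = 1.912/2.148 = 0.8901 m.
Froude number Fr = V/√(g·D_h) = 1.921/√(9.81×0.8901) = 0.65, which is less than 1, so the flow is subcritical.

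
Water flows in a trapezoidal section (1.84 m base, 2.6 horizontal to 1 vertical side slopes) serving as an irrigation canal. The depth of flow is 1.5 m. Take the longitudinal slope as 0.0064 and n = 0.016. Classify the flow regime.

supercritical

With bottom width b = 1.84 m and side slope z = 2.6: A = (b + zy)y = (1.84 + 2.6×1.5)×1.5 = 8.61 m²; P = b + 2y√(1+z²) = 1.84 + 2×1.5×2.786 = 10.2 m.
Hydraulic radius R = A/P = 8.61/10.2 = 0.8444 m.
V = (1/n) R^(2/3) √S = (1/0.016) × 0.8444^(2/3) × √0.0064 = 4.467 m/s. Hydraulic depth D_h = A/T = 8.61/9.64 = 0.8932 m.
Froude number Fr = V/√(g·D_h) = 4.467/√(9.81×0.8932) = 1.51, which is greater than 1, so the flow is supercritical.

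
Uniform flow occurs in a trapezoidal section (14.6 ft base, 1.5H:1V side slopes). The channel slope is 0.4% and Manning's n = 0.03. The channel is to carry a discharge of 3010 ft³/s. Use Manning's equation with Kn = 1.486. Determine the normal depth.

y_n = 10 ft

Manning's equation rearranged: A R^(2/3) = nQ / (1.486·√S) = 0.03 × 3010 / (1.486 × √0.004) = 960.8.
Try y = 7.63 ft: A R^(2/3) = 559.1 — short.
Try y = 11.6 ft: A R^(2/3) = 1303 — over.
Try y = 10 ft: A R^(2/3) = 960.3 — ≈ 960.8.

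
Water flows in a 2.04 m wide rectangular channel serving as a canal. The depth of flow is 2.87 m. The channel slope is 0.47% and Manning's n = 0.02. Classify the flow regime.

Flow area A = b·y = 2.04 × 2.87 = 5.855 m². Wetted perimeter P = b + 2y = 2.04 + 2×2.87 = 7.78 m.
Hydraulic radius R = A/P = 5.855/7.78 = 0.7525 m.
V = (1/n) R^(2/3) √S = (1/0.02) × 0.7525^(2/3) × √0.0047 = 2.836 m/s. Hydraulic depth D_h = A/T = 5.855/2.04 = 2.87 m.
Froude number Fr = V/√(g·D_h) = 2.836/√(9.81×2.87) = 0.534, which is less than 1, so the flow is subcritical.

subcritical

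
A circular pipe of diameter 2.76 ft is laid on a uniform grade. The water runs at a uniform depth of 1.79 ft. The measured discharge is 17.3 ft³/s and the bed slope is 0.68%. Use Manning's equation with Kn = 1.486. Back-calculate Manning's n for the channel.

n = 0.025

For a circular section of diameter D = 2.76 ft at depth y = 1.79 ft, the central angle is θ = 2 arccos(1 − 2y/D) = 3.745 rad. Then A = (D²/8)(θ − sin θ) = 4.106 ft² and P = Dθ/2 = 5.168 ft.
Hydraulic radius R = A/P = 4.106/5.168 = 0.7945 ft.
Rearranging Manning's equation: n = (1.486/Q) A R^(2/3) S^(1/2) = (1.486/17.3) × 4.106 × 0.7945^(2/3) × √0.0068 = 0.025.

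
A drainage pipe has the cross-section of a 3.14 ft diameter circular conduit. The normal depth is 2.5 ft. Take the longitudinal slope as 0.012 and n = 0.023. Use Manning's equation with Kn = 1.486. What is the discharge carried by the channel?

Q = 45.4 ft³/s

For a circular section of diameter D = 3.14 ft at depth y = 2.5 ft, the central angle is θ = 2 arccos(1 − 2y/D) = 4.41 rad. Then A = (D²/8)(θ − sin θ) = 6.611 ft² and P = Dθ/2 = 6.923 ft.
Hydraulic radius R = A/P = 6.611/6.923 = 0.9549 ft.
Manning's equation: Q = (1.486/n) A R^(2/3) S^(1/2) = (1.486/0.023) × 6.611 × 0.9549^(2/3) × 0.012^(1/2) = 45.4 ft³/s.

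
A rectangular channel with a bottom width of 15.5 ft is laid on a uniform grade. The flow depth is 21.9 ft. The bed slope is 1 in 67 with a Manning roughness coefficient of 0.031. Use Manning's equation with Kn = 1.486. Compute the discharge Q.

Q = 6360 ft³/s

Flow area A = b·y = 15.5 × 21.9 = 339.4 ft². Wetted perimeter P = b + 2y = 15.5 + 2×21.9 = 59.3 ft.
Hydraulic radius R = A/P = 339.4/59.3 = 5.724 ft.
Manning's equation: Q = (1.486/n) A R^(2/3) S^(1/2) = (1.486/0.031) × 339.4 × 5.724^(2/3) × 0.01493^(1/2) = 6360 ft³/s.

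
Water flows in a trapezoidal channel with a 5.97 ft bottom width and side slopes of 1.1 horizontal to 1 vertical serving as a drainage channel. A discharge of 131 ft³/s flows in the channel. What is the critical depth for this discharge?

At critical depth, Q² T / (g A³) = 1, i.e. A³/T = Q²/g = 131²/32.2 = 533.
Trying y = 1.47 ft: A³/T = 150.7 — short.
Trying y = 2.39 ft: A³/T = 773.1 — over.
Trying y = 2.14 ft: A³/T = 529.4 — ≈ 533.

y_c = 2.14 ft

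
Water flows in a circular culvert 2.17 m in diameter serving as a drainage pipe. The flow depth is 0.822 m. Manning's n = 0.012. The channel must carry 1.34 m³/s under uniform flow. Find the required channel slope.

For a circular section of diameter D = 2.17 m at depth y = 0.822 m, the central angle is θ = 2 arccos(1 − 2y/D) = 2.652 rad. Then A = (D²/8)(θ − sin θ) = 1.284 m² and P = Dθ/2 = 2.877 m.
Hydraulic radius R = A/P = 1.284/2.877 = 0.4463 m.
From Manning's equation, S = [nQ / (1 A R^(2/3))]² = [0.012 × 1.34 / (1 × 1.284 × 0.4463^(2/3))]² = 0.00046.

S = 0.00046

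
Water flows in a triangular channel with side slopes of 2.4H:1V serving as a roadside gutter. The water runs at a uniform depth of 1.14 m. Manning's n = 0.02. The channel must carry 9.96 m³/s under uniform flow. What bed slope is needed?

For a triangular section with side slope z = 2.4: A = zy² = 2.4×1.14² = 3.119 m²; P = 2y√(1+z²) = 2×1.14×2.6 = 5.928 m.
Hydraulic radius R = A/P = 3.119/5.928 = 0.5262 m.
From Manning's equation, S = [nQ / (1 A R^(2/3))]² = [0.02 × 9.96 / (1 × 3.119 × 0.5262^(2/3))]² = 0.0096.

S = 0.0096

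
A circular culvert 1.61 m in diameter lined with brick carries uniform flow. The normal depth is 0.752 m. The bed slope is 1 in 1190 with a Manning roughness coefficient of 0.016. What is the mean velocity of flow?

For a circular section of diameter D = 1.61 m at depth y = 0.752 m, the central angle is θ = 2 arccos(1 − 2y/D) = 3.01 rad. Then A = (D²/8)(θ − sin θ) = 0.9326 m² and P = Dθ/2 = 2.423 m.
Hydraulic radius R = A/P = 0.9326/2.423 = 0.3849 m.
From Manning's equation, V = (1/n) R^(2/3) S^(1/2) = (1/0.016) × 0.3849^(2/3) × 0.0008403^(1/2) = 0.959 m/s.

V = 0.959 m/s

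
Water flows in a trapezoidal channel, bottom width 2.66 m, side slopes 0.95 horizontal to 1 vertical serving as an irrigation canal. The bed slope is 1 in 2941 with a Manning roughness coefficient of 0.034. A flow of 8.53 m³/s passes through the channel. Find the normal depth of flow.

Manning's equation rearranged: A R^(2/3) = nQ / (1·√S) = 0.034 × 8.53 / (√0.00034) = 15.73.
Trying y = 3.02 m: A R^(2/3) = 22.07 — over.
Trying y = 2.55 m: A R^(2/3) = 15.73 — ≈ 15.73.

y_n = 2.55 m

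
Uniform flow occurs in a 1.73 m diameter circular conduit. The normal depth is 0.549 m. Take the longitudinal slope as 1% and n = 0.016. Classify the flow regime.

For a circular section of diameter D = 1.73 m at depth y = 0.549 m, the central angle is θ = 2 arccos(1 − 2y/D) = 2.394 rad. Then A = (D²/8)(θ − sin θ) = 0.641 m² and P = Dθ/2 = 2.071 m.
Hydraulic radius R = A/P = 0.641/2.071 = 0.3096 m.
V = (1/n) R^(2/3) √S = (1/0.016) × 0.3096^(2/3) × √0.01 = 2.86 m/s. Hydraulic depth D_h = A/T = 0.641/1.61 = 0.3981 m.
Froude number Fr = V/√(g·D_h) = 2.86/√(9.81×0.3981) = 1.45, which is greater than 1, so the flow is supercritical.

supercritical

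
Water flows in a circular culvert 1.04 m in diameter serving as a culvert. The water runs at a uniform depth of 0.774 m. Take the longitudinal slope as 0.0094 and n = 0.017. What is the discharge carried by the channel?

Q = 1.78 m³/s

For a circular section of diameter D = 1.04 m at depth y = 0.774 m, the central angle is θ = 2 arccos(1 − 2y/D) = 4.162 rad. Then A = (D²/8)(θ − sin θ) = 0.678 m² and P = Dθ/2 = 2.164 m.
Hydraulic radius R = A/P = 0.678/2.164 = 0.3132 m.
Manning's equation: Q = (1/n) A R^(2/3) S^(1/2) = (1/0.017) × 0.678 × 0.3132^(2/3) × 0.0094^(1/2) = 1.78 m³/s.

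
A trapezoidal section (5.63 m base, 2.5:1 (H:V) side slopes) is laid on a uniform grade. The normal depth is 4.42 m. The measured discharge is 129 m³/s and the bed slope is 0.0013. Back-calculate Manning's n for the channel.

n = 0.038

With bottom width b = 5.63 m and side slope z = 2.5: A = (b + zy)y = (5.63 + 2.5×4.42)×4.42 = 73.73 m²; P = b + 2y√(1+z²) = 5.63 + 2×4.42×2.693 = 29.43 m.
Hydraulic radius R = A/P = 73.73/29.43 = 2.505 m.
Rearranging Manning's equation: n = (1/Q) A R^(2/3) S^(1/2) = (1/129) × 73.73 × 2.505^(2/3) × √0.0013 = 0.038.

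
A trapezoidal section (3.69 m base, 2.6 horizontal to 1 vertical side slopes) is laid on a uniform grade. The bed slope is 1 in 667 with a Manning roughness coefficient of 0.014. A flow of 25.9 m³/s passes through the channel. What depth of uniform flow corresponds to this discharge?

Manning's equation rearranged: A R^(2/3) = nQ / (1·√S) = 0.014 × 25.9 / (√0.001499) = 9.365.
Trying y = 1.64 m: A R^(2/3) = 13.19 — high.
Trying y = 1.23 m: A R^(2/3) = 7.323 — low.
Trying y = 1.39 m: A R^(2/3) = 9.379 — close enough.

y_n = 1.39 m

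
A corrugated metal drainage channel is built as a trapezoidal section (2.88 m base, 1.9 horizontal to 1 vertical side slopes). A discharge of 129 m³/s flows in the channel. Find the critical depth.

At critical depth, Q² T / (g A³) = 1, i.e. A³/T = Q²/g = 129²/9.81 = 1696.
At y = 3.54 m: A³/T = 2408 — over.
At y = 2.27 m: A³/T = 378.3 — short.
At y = 3.26 m: A³/T = 1695 — close enough.

y_c = 3.26 m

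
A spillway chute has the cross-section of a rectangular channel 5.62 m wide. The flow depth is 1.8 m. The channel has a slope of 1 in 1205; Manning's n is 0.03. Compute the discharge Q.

Q = 10.3 m³/s

Flow area A = b·y = 5.62 × 1.8 = 10.12 m². Wetted perimeter P = b + 2y = 5.62 + 2×1.8 = 9.22 m.
Hydraulic radius R = A/P = 10.12/9.22 = 1.097 m.
Manning's equation: Q = (1/n) A R^(2/3) S^(1/2) = (1/0.03) × 10.12 × 1.097^(2/3) × 0.0008299^(1/2) = 10.3 m³/s.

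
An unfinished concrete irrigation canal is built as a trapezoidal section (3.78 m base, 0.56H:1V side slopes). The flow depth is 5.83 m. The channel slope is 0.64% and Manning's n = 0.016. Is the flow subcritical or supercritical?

supercritical

With bottom width b = 3.78 m and side slope z = 0.56: A = (b + zy)y = (3.78 + 0.56×5.83)×5.83 = 41.07 m²; P = b + 2y√(1+z²) = 3.78 + 2×5.83×1.146 = 17.14 m.
Hydraulic radius R = A/P = 41.07/17.14 = 2.396 m.
V = (1/n) R^(2/3) √S = (1/0.016) × 2.396^(2/3) × √0.0064 = 8.952 m/s. Hydraulic depth D_h = A/T = 41.07/10.31 = 3.984 m.
Froude number Fr = V/√(g·D_h) = 8.952/√(9.81×3.984) = 1.43, which is greater than 1, so the flow is supercritical.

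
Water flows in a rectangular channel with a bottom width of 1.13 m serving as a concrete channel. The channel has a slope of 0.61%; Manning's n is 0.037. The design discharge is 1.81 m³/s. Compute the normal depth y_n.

y_n = 1.39 m

Manning's equation rearranged: A R^(2/3) = nQ / (1·√S) = 0.037 × 1.81 / (√0.0061) = 0.8575.
Trying y = 1.77 m: A R^(2/3) = 1.136 — high.
Trying y = 1.21 m: A R^(2/3) = 0.7238 — low.
Trying y = 1.39 m: A R^(2/3) = 0.8551 — ≈ 0.8575.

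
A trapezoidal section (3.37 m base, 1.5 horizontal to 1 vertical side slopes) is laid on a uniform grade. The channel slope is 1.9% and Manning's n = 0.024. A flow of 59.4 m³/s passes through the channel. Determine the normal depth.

Manning's equation rearranged: A R^(2/3) = nQ / (1·√S) = 0.024 × 59.4 / (√0.019) = 10.34.
Try y = 1.91 m: A R^(2/3) = 13.16 — too large.
Try y = 1.21 m: A R^(2/3) = 5.458 — too small.
Try y = 1.69 m: A R^(2/3) = 10.34 — matches.

y_n = 1.69 m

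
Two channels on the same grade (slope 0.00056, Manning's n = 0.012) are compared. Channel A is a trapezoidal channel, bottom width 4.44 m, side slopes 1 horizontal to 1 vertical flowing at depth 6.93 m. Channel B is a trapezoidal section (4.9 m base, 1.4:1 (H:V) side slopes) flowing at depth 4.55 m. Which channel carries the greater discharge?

channel A

Channel A: With bottom width b = 4.44 m and side slope z = 1: A = (b + zy)y = (4.44 + 1×6.93)×6.93 = 78.79 m²; P = b + 2y√(1+z²) = 4.44 + 2×6.93×1.414 = 24.04 m. Hydraulic radius R = A/P = 78.79/24.04 = 3.277 m. Q_A = (1/0.012)·78.79·3.277^(2/3)·√0.00056 = 342.8 m³/s.
Channel B: With bottom width b = 4.9 m and side slope z = 1.4: A = (b + zy)y = (4.9 + 1.4×4.55)×4.55 = 51.28 m²; P = b + 2y√(1+z²) = 4.9 + 2×4.55×1.72 = 20.56 m. Hydraulic radius R = A/P = 51.28/20.56 = 2.495 m. Q_B = (1/0.012)·51.28·2.495^(2/3)·√0.00056 = 186 m³/s.
Q_A = 342.8 m³/s vs Q_B = 186 m³/s, so channel A carries more.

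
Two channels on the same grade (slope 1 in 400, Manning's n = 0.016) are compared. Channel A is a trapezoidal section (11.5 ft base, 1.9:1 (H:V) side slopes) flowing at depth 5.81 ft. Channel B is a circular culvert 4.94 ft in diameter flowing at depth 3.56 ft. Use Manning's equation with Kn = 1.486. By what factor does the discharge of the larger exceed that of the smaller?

16

Channel A: With bottom width b = 11.5 ft and side slope z = 1.9: A = (b + zy)y = (11.5 + 1.9×5.81)×5.81 = 131 ft²; P = b + 2y√(1+z²) = 11.5 + 2×5.81×2.147 = 36.45 ft. Hydraulic radius R = A/P = 131/36.45 = 3.593 ft. Q_A = (1.486/0.016)·131·3.593^(2/3)·√0.0025 = 1426 ft³/s.
Channel B: For a circular section of diameter D = 4.94 ft at depth y = 3.56 ft, the central angle is θ = 2 arccos(1 − 2y/D) = 4.056 rad. Then A = (D²/8)(θ − sin θ) = 14.79 ft² and P = Dθ/2 = 10.02 ft. Hydraulic radius R = A/P = 14.79/10.02 = 1.476 ft. Q_B = (1.486/0.016)·14.79·1.476^(2/3)·√0.0025 = 89.03 ft³/s.
The larger discharge is 1426 ft³/s and the smaller is 89.03 ft³/s; the ratio is 16.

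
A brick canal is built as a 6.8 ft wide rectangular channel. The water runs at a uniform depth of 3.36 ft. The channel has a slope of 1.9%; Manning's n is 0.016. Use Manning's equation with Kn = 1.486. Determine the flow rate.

Flow area A = b·y = 6.8 × 3.36 = 22.85 ft². Wetted perimeter P = b + 2y = 6.8 + 2×3.36 = 13.52 ft.
Hydraulic radius R = A/P = 22.85/13.52 = 1.69 ft.
Manning's equation: Q = (1.486/n) A R^(2/3) S^(1/2) = (1.486/0.016) × 22.85 × 1.69^(2/3) × 0.019^(1/2) = 415 ft³/s.

Q = 415 ft³/s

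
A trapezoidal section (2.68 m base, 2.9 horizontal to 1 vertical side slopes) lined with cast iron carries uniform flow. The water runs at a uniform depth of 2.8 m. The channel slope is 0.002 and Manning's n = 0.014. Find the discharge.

With bottom width b = 2.68 m and side slope z = 2.9: A = (b + zy)y = (2.68 + 2.9×2.8)×2.8 = 30.24 m²; P = b + 2y√(1+z²) = 2.68 + 2×2.8×3.068 = 19.86 m.
Hydraulic radius R = A/P = 30.24/19.86 = 1.523 m.
Manning's equation: Q = (1/n) A R^(2/3) S^(1/2) = (1/0.014) × 30.24 × 1.523^(2/3) × 0.002^(1/2) = 128 m³/s.

Q = 128 m³/s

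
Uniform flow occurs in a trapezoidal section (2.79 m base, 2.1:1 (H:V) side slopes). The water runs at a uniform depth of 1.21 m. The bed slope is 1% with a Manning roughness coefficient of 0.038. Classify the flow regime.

With bottom width b = 2.79 m and side slope z = 2.1: A = (b + zy)y = (2.79 + 2.1×1.21)×1.21 = 6.451 m²; P = b + 2y√(1+z²) = 2.79 + 2×1.21×2.326 = 8.419 m.
Hydraulic radius R = A/P = 6.451/8.419 = 0.7662 m.
V = (1/n) R^(2/3) √S = (1/0.038) × 0.7662^(2/3) × √0.01 = 2.204 m/s. Hydraulic depth D_h = A/T = 6.451/7.872 = 0.8194 m.
Froude number Fr = V/√(g·D_h) = 2.204/√(9.81×0.8194) = 0.777, which is less than 1, so the flow is subcritical.

subcritical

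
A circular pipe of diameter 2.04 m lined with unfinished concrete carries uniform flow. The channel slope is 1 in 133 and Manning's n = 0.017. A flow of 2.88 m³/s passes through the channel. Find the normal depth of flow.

Manning's equation rearranged: A R^(2/3) = nQ / (1·√S) = 0.017 × 2.88 / (√0.007519) = 0.5646.
At y = 0.868 m: A R^(2/3) = 0.7865 — high.
At y = 0.725 m: A R^(2/3) = 0.5646 — close enough.

y_n = 0.725 m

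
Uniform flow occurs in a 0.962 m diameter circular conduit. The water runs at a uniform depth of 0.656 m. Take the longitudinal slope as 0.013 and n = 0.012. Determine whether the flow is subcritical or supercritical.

For a circular section of diameter D = 0.962 m at depth y = 0.656 m, the central angle is θ = 2 arccos(1 − 2y/D) = 3.886 rad. Then A = (D²/8)(θ − sin θ) = 0.528 m² and P = Dθ/2 = 1.869 m.
Hydraulic radius R = A/P = 0.528/1.869 = 0.2824 m.
V = (1/n) R^(2/3) √S = (1/0.012) × 0.2824^(2/3) × √0.013 = 4.09 m/s. Hydraulic depth D_h = A/T = 0.528/0.8961 = 0.5892 m.
Froude number Fr = V/√(g·D_h) = 4.09/√(9.81×0.5892) = 1.7, which is greater than 1, so the flow is supercritical.

supercritical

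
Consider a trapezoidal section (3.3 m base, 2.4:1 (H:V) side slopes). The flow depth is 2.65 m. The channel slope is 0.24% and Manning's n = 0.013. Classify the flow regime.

supercritical

With bottom width b = 3.3 m and side slope z = 2.4: A = (b + zy)y = (3.3 + 2.4×2.65)×2.65 = 25.6 m²; P = b + 2y√(1+z²) = 3.3 + 2×2.65×2.6 = 17.08 m.
Hydraulic radius R = A/P = 25.6/17.08 = 1.499 m.
V = (1/n) R^(2/3) √S = (1/0.013) × 1.499^(2/3) × √0.0024 = 4.935 m/s. Hydraulic depth D_h = A/T = 25.6/16.02 = 1.598 m.
Froude number Fr = V/√(g·D_h) = 4.935/√(9.81×1.598) = 1.25, which is greater than 1, so the flow is supercritical.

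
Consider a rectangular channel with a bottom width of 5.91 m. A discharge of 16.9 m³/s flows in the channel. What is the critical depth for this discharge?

For a rectangular channel, critical depth y_c = (q²/g)^(1/3) where q = Q/b = 16.9/5.91 = 2.86 m²/s.
So y_c = (2.86²/9.81)^(1/3) = 0.941 m.

y_c = 0.941 m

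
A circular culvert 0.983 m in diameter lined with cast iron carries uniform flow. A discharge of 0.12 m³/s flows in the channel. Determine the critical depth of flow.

y_c = 0.192 m

At critical depth, Q² T / (g A³) = 1, i.e. A³/T = Q²/g = 0.12²/9.81 = 0.001468.
At y = 0.155 m: A³/T = 0.0006307 — short.
At y = 0.242 m: A³/T = 0.003613 — over.
At y = 0.192 m: A³/T = 0.001462 — close enough.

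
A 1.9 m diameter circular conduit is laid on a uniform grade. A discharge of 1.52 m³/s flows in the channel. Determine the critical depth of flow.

y_c = 0.587 m

At critical depth, Q² T / (g A³) = 1, i.e. A³/T = Q²/g = 1.52²/9.81 = 0.2355.
At y = 0.734 m: A³/T = 0.5582 — too large.
At y = 0.481 m: A³/T = 0.1087 — too small.
At y = 0.587 m: A³/T = 0.2356 — matches.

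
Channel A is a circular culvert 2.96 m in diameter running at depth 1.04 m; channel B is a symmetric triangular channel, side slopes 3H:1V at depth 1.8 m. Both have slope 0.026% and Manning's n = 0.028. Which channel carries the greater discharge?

channel B

Channel A: For a circular section of diameter D = 2.96 m at depth y = 1.04 m, the central angle is θ = 2 arccos(1 − 2y/D) = 2.538 rad. Then A = (D²/8)(θ − sin θ) = 2.158 m² and P = Dθ/2 = 3.756 m. Hydraulic radius R = A/P = 2.158/3.756 = 0.5745 m. Q_A = (1/0.028)·2.158·0.5745^(2/3)·√0.00026 = 0.8587 m³/s.
Channel B: For a triangular section with side slope z = 3: A = zy² = 3×1.8² = 9.72 m²; P = 2y√(1+z²) = 2×1.8×3.162 = 11.38 m. Hydraulic radius R = A/P = 9.72/11.38 = 0.8538 m. Q_B = (1/0.028)·9.72·0.8538^(2/3)·√0.00026 = 5.038 m³/s.
Q_A = 0.8587 m³/s vs Q_B = 5.038 m³/s, so channel B carries more.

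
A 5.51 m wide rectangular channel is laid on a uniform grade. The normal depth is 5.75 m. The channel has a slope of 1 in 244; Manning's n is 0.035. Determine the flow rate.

Flow area A = b·y = 5.51 × 5.75 = 31.68 m². Wetted perimeter P = b + 2y = 5.51 + 2×5.75 = 17.01 m.
Hydraulic radius R = A/P = 31.68/17.01 = 1.863 m.
Manning's equation: Q = (1/n) A R^(2/3) S^(1/2) = (1/0.035) × 31.68 × 1.863^(2/3) × 0.004098^(1/2) = 87.7 m³/s.

Q = 87.7 m³/s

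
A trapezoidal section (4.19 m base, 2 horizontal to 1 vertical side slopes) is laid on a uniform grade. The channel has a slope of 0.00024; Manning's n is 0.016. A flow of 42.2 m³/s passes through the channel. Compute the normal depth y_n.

y_n = 2.98 m

Manning's equation rearranged: A R^(2/3) = nQ / (1·√S) = 0.016 × 42.2 / (√0.00024) = 43.58.
Trying y = 2.53 m: A R^(2/3) = 30.79 — low.
Trying y = 3.73 m: A R^(2/3) = 70.85 — high.
Trying y = 2.98 m: A R^(2/3) = 43.53 — matches.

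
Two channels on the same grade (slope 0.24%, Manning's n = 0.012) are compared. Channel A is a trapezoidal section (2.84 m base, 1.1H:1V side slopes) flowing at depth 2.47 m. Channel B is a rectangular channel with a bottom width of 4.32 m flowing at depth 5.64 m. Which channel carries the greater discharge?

channel B

Channel A: With bottom width b = 2.84 m and side slope z = 1.1: A = (b + zy)y = (2.84 + 1.1×2.47)×2.47 = 13.73 m²; P = b + 2y√(1+z²) = 2.84 + 2×2.47×1.487 = 10.18 m. Hydraulic radius R = A/P = 13.73/10.18 = 1.348 m. Q_A = (1/0.012)·13.73·1.348^(2/3)·√0.0024 = 68.37 m³/s.
Channel B: Flow area A = b·y = 4.32 × 5.64 = 24.36 m². Wetted perimeter P = b + 2y = 4.32 + 2×5.64 = 15.6 m. Hydraulic radius R = A/P = 24.36/15.6 = 1.562 m. Q_B = (1/0.012)·24.36·1.562^(2/3)·√0.0024 = 133.9 m³/s.
Q_A = 68.37 m³/s vs Q_B = 133.9 m³/s, so channel B carries more.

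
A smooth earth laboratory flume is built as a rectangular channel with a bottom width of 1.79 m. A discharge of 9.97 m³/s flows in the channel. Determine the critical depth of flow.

For a rectangular channel, critical depth y_c = (q²/g)^(1/3) where q = Q/b = 9.97/1.79 = 5.57 m²/s.
So y_c = (5.57²/9.81)^(1/3) = 1.47 m.

y_c = 1.47 m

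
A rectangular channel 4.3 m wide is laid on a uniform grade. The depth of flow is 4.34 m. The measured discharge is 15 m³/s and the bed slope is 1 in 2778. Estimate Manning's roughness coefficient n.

n = 0.0301

Flow area A = b·y = 4.3 × 4.34 = 18.66 m². Wetted perimeter P = b + 2y = 4.3 + 2×4.34 = 12.98 m.
Hydraulic radius R = A/P = 18.66/12.98 = 1.438 m.
Rearranging Manning's equation: n = (1/Q) A R^(2/3) S^(1/2) = (1/15) × 18.66 × 1.438^(2/3) × √0.00036 = 0.0301.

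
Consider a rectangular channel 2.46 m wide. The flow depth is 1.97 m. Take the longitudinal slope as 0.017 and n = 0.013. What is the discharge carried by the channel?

Q = 40.4 m³/s

Flow area A = b·y = 2.46 × 1.97 = 4.846 m². Wetted perimeter P = b + 2y = 2.46 + 2×1.97 = 6.4 m.
Hydraulic radius R = A/P = 4.846/6.4 = 0.7572 m.
Manning's equation: Q = (1/n) A R^(2/3) S^(1/2) = (1/0.013) × 4.846 × 0.7572^(2/3) × 0.017^(1/2) = 40.4 m³/s.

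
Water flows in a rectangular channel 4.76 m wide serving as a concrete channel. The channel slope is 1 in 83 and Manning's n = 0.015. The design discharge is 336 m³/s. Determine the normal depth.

Manning's equation rearranged: A R^(2/3) = nQ / (1·√S) = 0.015 × 336 / (√0.01205) = 45.92.
At y = 5.7 m: A R^(2/3) = 38.33 — short.
At y = 7.65 m: A R^(2/3) = 54.19 — over.
At y = 6.64 m: A R^(2/3) = 45.93 — close enough.

y_n = 6.64 m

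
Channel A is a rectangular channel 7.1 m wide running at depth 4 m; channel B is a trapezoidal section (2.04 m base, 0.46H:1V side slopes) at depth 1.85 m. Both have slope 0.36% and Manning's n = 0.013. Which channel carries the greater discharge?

Channel A: Flow area A = b·y = 7.1 × 4 = 28.4 m². Wetted perimeter P = b + 2y = 7.1 + 2×4 = 15.1 m. Hydraulic radius R = A/P = 28.4/15.1 = 1.881 m. Q_A = (1/0.013)·28.4·1.881^(2/3)·√0.0036 = 199.7 m³/s.
Channel B: With bottom width b = 2.04 m and side slope z = 0.46: A = (b + zy)y = (2.04 + 0.46×1.85)×1.85 = 5.348 m²; P = b + 2y√(1+z²) = 2.04 + 2×1.85×1.101 = 6.113 m. Hydraulic radius R = A/P = 5.348/6.113 = 0.875 m. Q_B = (1/0.013)·5.348·0.875^(2/3)·√0.0036 = 22.58 m³/s.
Q_A = 199.7 m³/s vs Q_B = 22.58 m³/s, so channel A carries more.

channel A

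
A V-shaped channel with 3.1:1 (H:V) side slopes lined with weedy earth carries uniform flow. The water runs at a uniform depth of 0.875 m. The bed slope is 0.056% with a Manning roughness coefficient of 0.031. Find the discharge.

Q = 1.01 m³/s

For a triangular section with side slope z = 3.1: A = zy² = 3.1×0.875² = 2.373 m²; P = 2y√(1+z²) = 2×0.875×3.257 = 5.7 m.
Hydraulic radius R = A/P = 2.373/5.7 = 0.4164 m.
Manning's equation: Q = (1/n) A R^(2/3) S^(1/2) = (1/0.031) × 2.373 × 0.4164^(2/3) × 0.00056^(1/2) = 1.01 m³/s.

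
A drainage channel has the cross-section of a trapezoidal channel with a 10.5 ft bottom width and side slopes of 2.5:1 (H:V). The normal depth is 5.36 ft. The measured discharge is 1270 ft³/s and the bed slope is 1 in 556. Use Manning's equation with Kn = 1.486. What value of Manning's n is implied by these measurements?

With bottom width b = 10.5 ft and side slope z = 2.5: A = (b + zy)y = (10.5 + 2.5×5.36)×5.36 = 128.1 ft²; P = b + 2y√(1+z²) = 10.5 + 2×5.36×2.693 = 39.36 ft.
Hydraulic radius R = A/P = 128.1/39.36 = 3.254 ft.
Rearranging Manning's equation: n = (1.486/Q) A R^(2/3) S^(1/2) = (1.486/1270) × 128.1 × 3.254^(2/3) × √0.001799 = 0.014.

n = 0.014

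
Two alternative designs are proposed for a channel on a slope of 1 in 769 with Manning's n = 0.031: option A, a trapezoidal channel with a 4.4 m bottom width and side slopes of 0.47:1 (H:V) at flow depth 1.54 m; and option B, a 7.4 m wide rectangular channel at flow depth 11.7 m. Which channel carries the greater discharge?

Channel A: With bottom width b = 4.4 m and side slope z = 0.47: A = (b + zy)y = (4.4 + 0.47×1.54)×1.54 = 7.891 m²; P = b + 2y√(1+z²) = 4.4 + 2×1.54×1.105 = 7.803 m. Hydraulic radius R = A/P = 7.891/7.803 = 1.011 m. Q_A = (1/0.031)·7.891·1.011^(2/3)·√0.0013 = 9.247 m³/s.
Channel B: Flow area A = b·y = 7.4 × 11.7 = 86.58 m². Wetted perimeter P = b + 2y = 7.4 + 2×11.7 = 30.8 m. Hydraulic radius R = A/P = 86.58/30.8 = 2.811 m. Q_B = (1/0.031)·86.58·2.811^(2/3)·√0.0013 = 200.6 m³/s.
Q_A = 9.247 m³/s vs Q_B = 200.6 m³/s, so channel B carries more.

channel B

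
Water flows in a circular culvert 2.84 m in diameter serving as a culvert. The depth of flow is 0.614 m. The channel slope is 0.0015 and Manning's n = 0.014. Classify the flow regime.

subcritical

For a circular section of diameter D = 2.84 m at depth y = 0.614 m, the central angle is θ = 2 arccos(1 − 2y/D) = 1.934 rad. Then A = (D²/8)(θ − sin θ) = 1.008 m² and P = Dθ/2 = 2.747 m.
Hydraulic radius R = A/P = 1.008/2.747 = 0.367 m.
V = (1/n) R^(2/3) √S = (1/0.014) × 0.367^(2/3) × √0.0015 = 1.418 m/s. Hydraulic depth D_h = A/T = 1.008/2.338 = 0.4311 m.
Froude number Fr = V/√(g·D_h) = 1.418/√(9.81×0.4311) = 0.69, which is less than 1, so the flow is subcritical.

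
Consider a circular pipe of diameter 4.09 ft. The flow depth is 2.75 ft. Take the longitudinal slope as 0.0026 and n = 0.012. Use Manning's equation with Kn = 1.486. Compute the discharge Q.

Q = 66.8 ft³/s

For a circular section of diameter D = 4.09 ft at depth y = 2.75 ft, the central angle is θ = 2 arccos(1 − 2y/D) = 3.846 rad. Then A = (D²/8)(θ − sin θ) = 9.394 ft² and P = Dθ/2 = 7.864 ft.
Hydraulic radius R = A/P = 9.394/7.864 = 1.195 ft.
Manning's equation: Q = (1.486/n) A R^(2/3) S^(1/2) = (1.486/0.012) × 9.394 × 1.195^(2/3) × 0.0026^(1/2) = 66.8 ft³/s.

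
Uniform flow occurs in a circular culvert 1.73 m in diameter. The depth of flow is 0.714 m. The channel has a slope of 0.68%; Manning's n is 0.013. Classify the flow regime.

supercritical

For a circular section of diameter D = 1.73 m at depth y = 0.714 m, the central angle is θ = 2 arccos(1 − 2y/D) = 2.791 rad. Then A = (D²/8)(θ − sin θ) = 0.9154 m² and P = Dθ/2 = 2.414 m.
Hydraulic radius R = A/P = 0.9154/2.414 = 0.3792 m.
V = (1/n) R^(2/3) √S = (1/0.013) × 0.3792^(2/3) × √0.0068 = 3.323 m/s. Hydraulic depth D_h = A/T = 0.9154/1.703 = 0.5374 m.
Froude number Fr = V/√(g·D_h) = 3.323/√(9.81×0.5374) = 1.45, which is greater than 1, so the flow is supercritical.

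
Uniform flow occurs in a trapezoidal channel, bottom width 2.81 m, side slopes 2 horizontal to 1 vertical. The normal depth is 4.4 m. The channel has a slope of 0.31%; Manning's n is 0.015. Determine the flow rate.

Q = 328 m³/s

With bottom width b = 2.81 m and side slope z = 2: A = (b + zy)y = (2.81 + 2×4.4)×4.4 = 51.08 m²; P = b + 2y√(1+z²) = 2.81 + 2×4.4×2.236 = 22.49 m.
Hydraulic radius R = A/P = 51.08/22.49 = 2.272 m.
Manning's equation: Q = (1/n) A R^(2/3) S^(1/2) = (1/0.015) × 51.08 × 2.272^(2/3) × 0.0031^(1/2) = 328 m³/s.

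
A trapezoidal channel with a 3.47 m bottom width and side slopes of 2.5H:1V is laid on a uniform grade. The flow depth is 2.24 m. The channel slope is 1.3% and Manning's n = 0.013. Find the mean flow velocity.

With bottom width b = 3.47 m and side slope z = 2.5: A = (b + zy)y = (3.47 + 2.5×2.24)×2.24 = 20.32 m²; P = b + 2y√(1+z²) = 3.47 + 2×2.24×2.693 = 15.53 m.
Hydraulic radius R = A/P = 20.32/15.53 = 1.308 m.
From Manning's equation, V = (1/n) R^(2/3) S^(1/2) = (1/0.013) × 1.308^(2/3) × 0.013^(1/2) = 10.5 m/s.

V = 10.5 m/s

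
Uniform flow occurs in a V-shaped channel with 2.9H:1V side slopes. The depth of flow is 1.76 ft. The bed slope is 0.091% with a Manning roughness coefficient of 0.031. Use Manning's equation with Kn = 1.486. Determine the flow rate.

Q = 11.5 ft³/s

For a triangular section with side slope z = 2.9: A = zy² = 2.9×1.76² = 8.983 ft²; P = 2y√(1+z²) = 2×1.76×3.068 = 10.8 ft.
Hydraulic radius R = A/P = 8.983/10.8 = 0.8319 ft.
Manning's equation: Q = (1.486/n) A R^(2/3) S^(1/2) = (1.486/0.031) × 8.983 × 0.8319^(2/3) × 0.00091^(1/2) = 11.5 ft³/s.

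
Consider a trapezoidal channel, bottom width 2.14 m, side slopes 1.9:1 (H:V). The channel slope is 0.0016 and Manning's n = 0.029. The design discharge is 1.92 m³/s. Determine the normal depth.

y_n = 0.68 m

Manning's equation rearranged: A R^(2/3) = nQ / (1·√S) = 0.029 × 1.92 / (√0.0016) = 1.392.
Trying y = 0.532 m: A R^(2/3) = 0.8776 — too small.
Trying y = 0.68 m: A R^(2/3) = 1.393 — ≈ 1.392.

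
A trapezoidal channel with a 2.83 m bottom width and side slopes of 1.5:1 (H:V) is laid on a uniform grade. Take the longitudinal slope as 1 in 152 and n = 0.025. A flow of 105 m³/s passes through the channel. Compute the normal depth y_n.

y_n = 3.1 m

Manning's equation rearranged: A R^(2/3) = nQ / (1·√S) = 0.025 × 105 / (√0.006579) = 32.36.
Trying y = 2.15 m: A R^(2/3) = 14.95 — low.
Trying y = 3.1 m: A R^(2/3) = 32.45 — ≈ 32.36.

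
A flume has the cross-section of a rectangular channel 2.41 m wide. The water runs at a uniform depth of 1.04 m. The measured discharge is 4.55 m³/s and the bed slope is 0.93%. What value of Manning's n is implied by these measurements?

Flow area A = b·y = 2.41 × 1.04 = 2.506 m². Wetted perimeter P = b + 2y = 2.41 + 2×1.04 = 4.49 m.
Hydraulic radius R = A/P = 2.506/4.49 = 0.5582 m.
Rearranging Manning's equation: n = (1/Q) A R^(2/3) S^(1/2) = (1/4.55) × 2.506 × 0.5582^(2/3) × √0.0093 = 0.036.

n = 0.036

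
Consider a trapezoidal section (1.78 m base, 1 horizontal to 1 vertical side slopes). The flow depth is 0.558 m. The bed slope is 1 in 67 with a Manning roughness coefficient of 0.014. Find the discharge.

Q = 6.06 m³/s

With bottom width b = 1.78 m and side slope z = 1: A = (b + zy)y = (1.78 + 1×0.558)×0.558 = 1.305 m²; P = b + 2y√(1+z²) = 1.78 + 2×0.558×1.414 = 3.358 m.
Hydraulic radius R = A/P = 1.305/3.358 = 0.3885 m.
Manning's equation: Q = (1/n) A R^(2/3) S^(1/2) = (1/0.014) × 1.305 × 0.3885^(2/3) × 0.01493^(1/2) = 6.06 m³/s.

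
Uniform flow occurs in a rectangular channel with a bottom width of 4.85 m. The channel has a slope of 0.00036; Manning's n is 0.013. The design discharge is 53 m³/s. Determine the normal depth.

Manning's equation rearranged: A R^(2/3) = nQ / (1·√S) = 0.013 × 53 / (√0.00036) = 36.31.
At y = 6.35 m: A R^(2/3) = 44.81 — high.
At y = 4.22 m: A R^(2/3) = 27.29 — low.
At y = 5.33 m: A R^(2/3) = 36.34 — close enough.

y_n = 5.33 m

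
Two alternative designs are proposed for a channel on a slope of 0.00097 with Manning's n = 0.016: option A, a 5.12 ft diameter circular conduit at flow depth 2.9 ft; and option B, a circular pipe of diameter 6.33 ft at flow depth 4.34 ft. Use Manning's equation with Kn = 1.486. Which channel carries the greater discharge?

Channel A: For a circular section of diameter D = 5.12 ft at depth y = 2.9 ft, the central angle is θ = 2 arccos(1 − 2y/D) = 3.408 rad. Then A = (D²/8)(θ − sin θ) = 12.03 ft² and P = Dθ/2 = 8.724 ft. Hydraulic radius R = A/P = 12.03/8.724 = 1.379 ft. Q_A = (1.486/0.016)·12.03·1.379^(2/3)·√0.00097 = 43.11 ft³/s.
Channel B: For a circular section of diameter D = 6.33 ft at depth y = 4.34 ft, the central angle is θ = 2 arccos(1 − 2y/D) = 3.902 rad. Then A = (D²/8)(θ − sin θ) = 23 ft² and P = Dθ/2 = 12.35 ft. Hydraulic radius R = A/P = 23/12.35 = 1.862 ft. Q_B = (1.486/0.016)·23·1.862^(2/3)·√0.00097 = 100.7 ft³/s.
Q_A = 43.11 ft³/s vs Q_B = 100.7 ft³/s, so channel B carries more.

channel B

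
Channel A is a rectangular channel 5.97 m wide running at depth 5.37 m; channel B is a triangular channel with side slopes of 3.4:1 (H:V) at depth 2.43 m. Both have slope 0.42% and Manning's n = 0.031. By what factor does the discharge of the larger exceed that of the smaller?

Channel A: Flow area A = b·y = 5.97 × 5.37 = 32.06 m². Wetted perimeter P = b + 2y = 5.97 + 2×5.37 = 16.71 m. Hydraulic radius R = A/P = 32.06/16.71 = 1.919 m. Q_A = (1/0.031)·32.06·1.919^(2/3)·√0.0042 = 103.5 m³/s.
Channel B: For a triangular section with side slope z = 3.4: A = zy² = 3.4×2.43² = 20.08 m²; P = 2y√(1+z²) = 2×2.43×3.544 = 17.22 m. Hydraulic radius R = A/P = 20.08/17.22 = 1.166 m. Q_B = (1/0.031)·20.08·1.166^(2/3)·√0.0042 = 46.49 m³/s.
The larger discharge is 103.5 m³/s and the smaller is 46.49 m³/s; the ratio is 2.23.

2.23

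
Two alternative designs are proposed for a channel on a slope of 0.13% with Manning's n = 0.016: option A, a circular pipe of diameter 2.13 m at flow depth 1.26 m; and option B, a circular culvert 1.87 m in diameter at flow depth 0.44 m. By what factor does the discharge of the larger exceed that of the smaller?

7.66

Channel A: For a circular section of diameter D = 2.13 m at depth y = 1.26 m, the central angle is θ = 2 arccos(1 − 2y/D) = 3.51 rad. Then A = (D²/8)(θ − sin θ) = 2.195 m² and P = Dθ/2 = 3.738 m. Hydraulic radius R = A/P = 2.195/3.738 = 0.5871 m. Q_A = (1/0.016)·2.195·0.5871^(2/3)·√0.0013 = 3.468 m³/s.
Channel B: For a circular section of diameter D = 1.87 m at depth y = 0.44 m, the central angle is θ = 2 arccos(1 − 2y/D) = 2.026 rad. Then A = (D²/8)(θ − sin θ) = 0.4928 m² and P = Dθ/2 = 1.894 m. Hydraulic radius R = A/P = 0.4928/1.894 = 0.2602 m. Q_B = (1/0.016)·0.4928·0.2602^(2/3)·√0.0013 = 0.4527 m³/s.
The larger discharge is 3.468 m³/s and the smaller is 0.4527 m³/s; the ratio is 7.66.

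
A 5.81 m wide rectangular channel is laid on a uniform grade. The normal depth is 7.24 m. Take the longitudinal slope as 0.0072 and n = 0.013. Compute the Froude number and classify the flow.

supercritical

Flow area A = b·y = 5.81 × 7.24 = 42.06 m². Wetted perimeter P = b + 2y = 5.81 + 2×7.24 = 20.29 m.
Hydraulic radius R = A/P = 42.06/20.29 = 2.073 m.
V = (1/n) R^(2/3) √S = (1/0.013) × 2.073^(2/3) × √0.0072 = 10.61 m/s. Hydraulic depth D_h = A/T = 42.06/5.81 = 7.24 m.
Froude number Fr = V/√(g·D_h) = 10.61/√(9.81×7.24) = 1.26, which is greater than 1, so the flow is supercritical.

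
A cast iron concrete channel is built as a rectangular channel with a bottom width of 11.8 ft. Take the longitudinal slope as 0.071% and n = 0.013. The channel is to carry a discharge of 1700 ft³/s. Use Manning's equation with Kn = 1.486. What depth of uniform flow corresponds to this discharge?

y_n = 17.6 ft

Manning's equation rearranged: A R^(2/3) = nQ / (1.486·√S) = 0.013 × 1700 / (1.486 × √0.00071) = 558.1.
Try y = 19.6 ft: A R^(2/3) = 633.7 — too large.
Try y = 13.2 ft: A R^(2/3) = 397.5 — too small.
Try y = 17.6 ft: A R^(2/3) = 559.2 — matches.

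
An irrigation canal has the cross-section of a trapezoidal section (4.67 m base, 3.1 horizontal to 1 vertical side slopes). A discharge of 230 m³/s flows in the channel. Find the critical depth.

y_c = 3.4 m

At critical depth, Q² T / (g A³) = 1, i.e. A³/T = Q²/g = 230²/9.81 = 5392.
Try y = 2.46 m: A³/T = 1389 — too small.
Try y = 3.4 m: A³/T = 5371 — matches.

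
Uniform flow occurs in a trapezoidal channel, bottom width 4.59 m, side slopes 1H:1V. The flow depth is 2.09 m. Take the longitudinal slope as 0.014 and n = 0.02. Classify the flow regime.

With bottom width b = 4.59 m and side slope z = 1: A = (b + zy)y = (4.59 + 1×2.09)×2.09 = 13.96 m²; P = b + 2y√(1+z²) = 4.59 + 2×2.09×1.414 = 10.5 m.
Hydraulic radius R = A/P = 13.96/10.5 = 1.329 m.
V = (1/n) R^(2/3) √S = (1/0.02) × 1.329^(2/3) × √0.014 = 7.153 m/s. Hydraulic depth D_h = A/T = 13.96/8.77 = 1.592 m.
Froude number Fr = V/√(g·D_h) = 7.153/√(9.81×1.592) = 1.81, which is greater than 1, so the flow is supercritical.

supercritical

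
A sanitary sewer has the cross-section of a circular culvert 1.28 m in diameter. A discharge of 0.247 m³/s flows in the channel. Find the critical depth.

y_c = 0.258 m

At critical depth, Q² T / (g A³) = 1, i.e. A³/T = Q²/g = 0.247²/9.81 = 0.006219.
Try y = 0.212 m: A³/T = 0.002865 — too small.
Try y = 0.288 m: A³/T = 0.009521 — too large.
Try y = 0.258 m: A³/T = 0.006192 — ≈ 0.006219.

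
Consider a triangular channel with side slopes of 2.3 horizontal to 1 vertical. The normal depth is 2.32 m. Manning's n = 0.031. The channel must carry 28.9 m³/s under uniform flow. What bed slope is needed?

For a triangular section with side slope z = 2.3: A = zy² = 2.3×2.32² = 12.38 m²; P = 2y√(1+z²) = 2×2.32×2.508 = 11.64 m.
Hydraulic radius R = A/P = 12.38/11.64 = 1.064 m.
From Manning's equation, S = [nQ / (1 A R^(2/3))]² = [0.031 × 28.9 / (1 × 12.38 × 1.064^(2/3))]² = 0.00482.

S = 0.00482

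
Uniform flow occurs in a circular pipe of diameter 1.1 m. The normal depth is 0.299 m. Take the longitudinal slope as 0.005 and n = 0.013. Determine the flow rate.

For a circular section of diameter D = 1.1 m at depth y = 0.299 m, the central angle is θ = 2 arccos(1 − 2y/D) = 2.194 rad. Then A = (D²/8)(θ − sin θ) = 0.209 m² and P = Dθ/2 = 1.207 m.
Hydraulic radius R = A/P = 0.209/1.207 = 0.1732 m.
Manning's equation: Q = (1/n) A R^(2/3) S^(1/2) = (1/0.013) × 0.209 × 0.1732^(2/3) × 0.005^(1/2) = 0.353 m³/s.

Q = 0.353 m³/s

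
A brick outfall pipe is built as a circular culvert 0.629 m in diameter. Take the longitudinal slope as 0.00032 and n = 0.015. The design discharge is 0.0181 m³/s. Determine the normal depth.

Manning's equation rearranged: A R^(2/3) = nQ / (1·√S) = 0.015 × 0.0181 / (√0.00032) = 0.01518.
Try y = 0.193 m: A R^(2/3) = 0.01852 — over.
Try y = 0.143 m: A R^(2/3) = 0.01026 — short.
Try y = 0.174 m: A R^(2/3) = 0.01514 — matches.

y_n = 0.174 m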